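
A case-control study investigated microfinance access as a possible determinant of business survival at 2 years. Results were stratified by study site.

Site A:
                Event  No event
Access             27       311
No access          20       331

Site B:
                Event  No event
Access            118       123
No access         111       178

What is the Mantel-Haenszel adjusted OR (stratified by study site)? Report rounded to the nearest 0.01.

OR_MH = Σ(aᵢdᵢ/nᵢ) / Σ(bᵢcᵢ/nᵢ), where nᵢ is the stratum total.
Stratum 1 (Site A): n = 689; a·d/n = 27·331/689 = 12.9710; b·c/n = 311·20/689 = 9.0276
Stratum 2 (Site B): n = 530; a·d/n = 118·178/530 = 39.6302; b·c/n = 123·111/530 = 25.7604
OR_MH = (12.9710 + 39.6302) / (9.0276 + 25.7604) = 52.6012 / 34.7880 = 1.51205

1.51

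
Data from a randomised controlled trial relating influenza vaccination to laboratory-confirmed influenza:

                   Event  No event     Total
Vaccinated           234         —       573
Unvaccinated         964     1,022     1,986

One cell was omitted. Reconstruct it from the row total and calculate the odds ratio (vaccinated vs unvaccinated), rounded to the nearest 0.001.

The missing cell is in the exposed row: 573 − 234 = 339.
So a = 234, b = 339, c = 964, d = 1022.
OR = (a·d)/(b·c) = (234 × 1022) / (339 × 964) = 239148 / 326796 = 0.73180

0.732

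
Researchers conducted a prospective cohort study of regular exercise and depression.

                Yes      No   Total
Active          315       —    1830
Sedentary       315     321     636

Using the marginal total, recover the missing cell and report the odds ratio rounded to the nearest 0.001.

0.212

The missing cell is in the exposed row: 1830 − 315 = 1515.
So a = 315, b = 1515, c = 315, d = 321.
OR = (a·d)/(b·c) = (315 × 321) / (1515 × 315) = 101115 / 477225 = 0.21188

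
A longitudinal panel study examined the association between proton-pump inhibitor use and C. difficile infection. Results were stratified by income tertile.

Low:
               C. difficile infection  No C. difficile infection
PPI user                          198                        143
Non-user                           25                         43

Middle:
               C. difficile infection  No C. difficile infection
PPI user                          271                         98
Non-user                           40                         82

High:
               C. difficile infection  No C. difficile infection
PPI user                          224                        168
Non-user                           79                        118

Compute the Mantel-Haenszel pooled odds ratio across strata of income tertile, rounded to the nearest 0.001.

2.826

OR_MH = Σ(aᵢdᵢ/nᵢ) / Σ(bᵢcᵢ/nᵢ), where nᵢ is the stratum total.
Stratum 1 (Low): n = 409; a·d/n = 198·43/409 = 20.8166; b·c/n = 143·25/409 = 8.7408
Stratum 2 (Middle): n = 491; a·d/n = 271·82/491 = 45.2587; b·c/n = 98·40/491 = 7.9837
Stratum 3 (High): n = 589; a·d/n = 224·118/589 = 44.8761; b·c/n = 168·79/589 = 22.5331
OR_MH = (20.8166 + 45.2587 + 44.8761) / (8.7408 + 7.9837 + 22.5331) = 110.9513 / 39.2576 = 2.82624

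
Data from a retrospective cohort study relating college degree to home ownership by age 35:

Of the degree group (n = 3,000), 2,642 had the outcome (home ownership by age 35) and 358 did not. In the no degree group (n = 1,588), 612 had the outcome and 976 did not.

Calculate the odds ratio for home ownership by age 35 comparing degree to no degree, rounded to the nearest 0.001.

11.769

From the description: a = 2642, b = 358, c = 612, d = 976.
OR = (a·d)/(b·c) = (2642 × 976) / (358 × 612) = 2578592 / 219096 = 11.76923
The odds of home ownership by age 35 are about 11.77 times as high in the degree group.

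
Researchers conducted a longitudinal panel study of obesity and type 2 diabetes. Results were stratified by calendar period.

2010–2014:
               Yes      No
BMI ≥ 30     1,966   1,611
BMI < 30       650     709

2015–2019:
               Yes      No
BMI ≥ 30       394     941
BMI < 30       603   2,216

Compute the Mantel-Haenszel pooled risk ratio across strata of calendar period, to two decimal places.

1.22

RR_MH = Σ(aᵢ·n₀ᵢ/nᵢ) / Σ(cᵢ·n₁ᵢ/nᵢ), with n₁ᵢ = aᵢ+bᵢ (exposed), n₀ᵢ = cᵢ+dᵢ (unexposed), nᵢ = n₁ᵢ+n₀ᵢ.
Stratum 1 (2010–2014): n₁ = 3577, n₀ = 1359, n = 4936; a·n₀/n = 1966·1359/4936 = 541.2873; c·n₁/n = 650·3577/4936 = 471.0393
Stratum 2 (2015–2019): n₁ = 1335, n₀ = 2819, n = 4154; a·n₀/n = 394·2819/4154 = 267.3775; c·n₁/n = 603·1335/4154 = 193.7903
RR_MH = (541.2873 + 267.3775) / (471.0393 + 193.7903) = 808.6647 / 664.8296 = 1.21635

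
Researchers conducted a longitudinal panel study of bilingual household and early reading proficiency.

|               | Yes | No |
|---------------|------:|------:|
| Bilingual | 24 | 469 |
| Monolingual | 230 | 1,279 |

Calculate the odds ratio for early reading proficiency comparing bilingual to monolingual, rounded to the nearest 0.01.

0.28

Cells: a = 24, b = 469, c = 230, d = 1279.
OR = (a·d)/(b·c) = (24 × 1279) / (469 × 230) = 30696 / 107870 = 0.28456
Exposure is associated with lower odds of early reading proficiency (OR = 0.28 < 1).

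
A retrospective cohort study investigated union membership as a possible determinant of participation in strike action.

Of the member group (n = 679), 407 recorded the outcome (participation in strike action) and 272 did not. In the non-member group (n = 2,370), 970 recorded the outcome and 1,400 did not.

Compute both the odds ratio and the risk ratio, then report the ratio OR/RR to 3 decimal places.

1.475

From the description: a = 407, b = 272, c = 970, d = 1400.
OR = (407·1400)/(272·970) = 569800/263840 = 2.15964
Risk in exposed = 407/679 = 0.59941; risk in unexposed = 970/2370 = 0.40928; RR = 1.46454
OR/RR = 2.15964 / 1.46454 = 1.47462
The outcome is not rare, so the OR lies further from 1 than the RR.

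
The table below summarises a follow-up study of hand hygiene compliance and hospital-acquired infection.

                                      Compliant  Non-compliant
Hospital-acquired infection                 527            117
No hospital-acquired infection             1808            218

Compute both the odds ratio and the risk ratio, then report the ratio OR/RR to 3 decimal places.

0.840

Reading the table with exposure as columns: a = 527 (Compliant, case), b = 1808 (Compliant, non-case), c = 117 (Non-compliant, case), d = 218.
OR = (527·218)/(1808·117) = 114886/211536 = 0.54310
Risk in exposed = 527/2335 = 0.22570; risk in unexposed = 117/335 = 0.34925; RR = 0.64622
OR/RR = 0.54310 / 0.64622 = 0.84043
The outcome is not rare, so the OR lies further from 1 than the RR.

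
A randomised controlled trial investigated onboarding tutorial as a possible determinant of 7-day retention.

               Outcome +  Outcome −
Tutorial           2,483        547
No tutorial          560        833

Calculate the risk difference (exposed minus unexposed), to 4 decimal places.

Cells: a = 2483, b = 547, c = 560, d = 833.
Risk in exposed = 2483/3030 = 0.819472; risk in unexposed = 560/1393 = 0.402010.
Risk difference = 0.819472 − 0.402010 = 0.417462

0.4175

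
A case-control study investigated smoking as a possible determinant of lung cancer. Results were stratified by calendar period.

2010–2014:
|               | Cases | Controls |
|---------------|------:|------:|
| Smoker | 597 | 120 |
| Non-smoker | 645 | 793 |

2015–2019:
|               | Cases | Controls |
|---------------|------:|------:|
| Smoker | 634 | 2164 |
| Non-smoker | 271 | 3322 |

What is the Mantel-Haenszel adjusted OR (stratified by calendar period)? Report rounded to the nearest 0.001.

OR_MH = Σ(aᵢdᵢ/nᵢ) / Σ(bᵢcᵢ/nᵢ), where nᵢ is the stratum total.
Stratum 1 (2010–2014): n = 2155; a·d/n = 597·793/2155 = 219.6849; b·c/n = 120·645/2155 = 35.9165
Stratum 2 (2015–2019): n = 6391; a·d/n = 634·3322/6391 = 329.5491; b·c/n = 2164·271/6391 = 91.7609
OR_MH = (219.6849 + 329.5491) / (35.9165 + 91.7609) = 549.2340 / 127.6774 = 4.30173

4.302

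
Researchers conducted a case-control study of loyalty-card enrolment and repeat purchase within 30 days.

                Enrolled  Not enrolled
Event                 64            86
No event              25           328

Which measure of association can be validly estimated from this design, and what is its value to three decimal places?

Reading the table with exposure as columns: a = 64 (Enrolled, case), b = 25 (Enrolled, non-case), c = 86 (Not enrolled, case), d = 328.
This is a case-control study: participants were sampled on outcome status, so risks in the source population cannot be estimated directly — relative risk is not valid here. The odds ratio is the appropriate measure.
OR = (a·d)/(b·c) = (64 × 328) / (25 × 86) = 20992 / 2150 = 9.76372

9.764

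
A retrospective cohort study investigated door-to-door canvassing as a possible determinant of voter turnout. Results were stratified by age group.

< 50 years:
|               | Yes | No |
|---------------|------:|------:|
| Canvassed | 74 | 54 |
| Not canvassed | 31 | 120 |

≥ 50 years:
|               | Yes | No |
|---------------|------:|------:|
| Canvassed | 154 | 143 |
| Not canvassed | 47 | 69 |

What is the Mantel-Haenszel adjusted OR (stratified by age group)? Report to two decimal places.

2.58

OR_MH = Σ(aᵢdᵢ/nᵢ) / Σ(bᵢcᵢ/nᵢ), where nᵢ is the stratum total.
Stratum 1 (< 50 years): n = 279; a·d/n = 74·120/279 = 31.8280; b·c/n = 54·31/279 = 6.0000
Stratum 2 (≥ 50 years): n = 413; a·d/n = 154·69/413 = 25.7288; b·c/n = 143·47/413 = 16.2736
OR_MH = (31.8280 + 25.7288) / (6.0000 + 16.2736) = 57.5568 / 22.2736 = 2.58408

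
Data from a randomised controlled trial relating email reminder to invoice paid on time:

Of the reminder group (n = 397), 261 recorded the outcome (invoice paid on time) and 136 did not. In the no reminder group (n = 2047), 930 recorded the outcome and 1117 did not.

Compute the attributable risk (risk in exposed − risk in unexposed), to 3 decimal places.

0.203

From the description: a = 261, b = 136, c = 930, d = 1117.
Risk in exposed = 261/397 = 0.657431; risk in unexposed = 930/2047 = 0.454323.
Risk difference = 0.657431 − 0.454323 = 0.203107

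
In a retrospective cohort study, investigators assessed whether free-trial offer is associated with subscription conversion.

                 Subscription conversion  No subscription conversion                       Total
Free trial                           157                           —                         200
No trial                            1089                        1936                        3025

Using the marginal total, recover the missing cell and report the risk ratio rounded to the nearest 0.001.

The missing cell is in the exposed row: 200 − 157 = 43.
So a = 157, b = 43, c = 1089, d = 1936.
RR = [a/(a+b)] / [c/(c+d)] = (157/200) / (1089/3025) = 0.78500/0.36000 = 2.18056

2.181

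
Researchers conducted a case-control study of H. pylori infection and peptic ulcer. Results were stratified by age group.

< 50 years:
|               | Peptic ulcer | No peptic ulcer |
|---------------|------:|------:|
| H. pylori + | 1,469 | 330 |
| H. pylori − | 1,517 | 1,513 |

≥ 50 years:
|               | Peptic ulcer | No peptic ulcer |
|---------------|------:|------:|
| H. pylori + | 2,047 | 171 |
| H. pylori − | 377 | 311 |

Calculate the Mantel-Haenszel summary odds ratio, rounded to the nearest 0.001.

OR_MH = Σ(aᵢdᵢ/nᵢ) / Σ(bᵢcᵢ/nᵢ), where nᵢ is the stratum total.
Stratum 1 (< 50 years): n = 4829; a·d/n = 1469·1513/4829 = 460.2603; b·c/n = 330·1517/4829 = 103.6674
Stratum 2 (≥ 50 years): n = 2906; a·d/n = 2047·311/2906 = 219.0699; b·c/n = 171·377/2906 = 22.1841
OR_MH = (460.2603 + 219.0699) / (103.6674 + 22.1841) = 679.3302 / 125.8515 = 5.39787

5.398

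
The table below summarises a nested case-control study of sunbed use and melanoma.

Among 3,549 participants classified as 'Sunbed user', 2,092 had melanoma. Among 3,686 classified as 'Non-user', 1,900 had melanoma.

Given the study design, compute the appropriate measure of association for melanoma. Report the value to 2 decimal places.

1.35

From the description: a = 2092, b = 1457, c = 1900, d = 1786.
This is a nested case-control study: participants were sampled on outcome status, so risks in the source population cannot be estimated directly — relative risk is not valid here. The odds ratio is the appropriate measure.
OR = (a·d)/(b·c) = (2092 × 1786) / (1457 × 1900) = 3736312 / 2768300 = 1.34968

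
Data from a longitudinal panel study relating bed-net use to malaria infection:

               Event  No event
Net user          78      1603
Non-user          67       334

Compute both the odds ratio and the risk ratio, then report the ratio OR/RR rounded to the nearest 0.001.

0.873

Cells: a = 78, b = 1603, c = 67, d = 334.
OR = (78·334)/(1603·67) = 26052/107401 = 0.24257
Risk in exposed = 78/1681 = 0.04640; risk in unexposed = 67/401 = 0.16708; RR = 0.27771
OR/RR = 0.24257 / 0.27771 = 0.87345
The outcome is not rare, so the OR lies further from 1 than the RR.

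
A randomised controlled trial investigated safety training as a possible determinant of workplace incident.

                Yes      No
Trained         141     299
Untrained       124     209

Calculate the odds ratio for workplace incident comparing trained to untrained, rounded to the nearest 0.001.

0.795

Cells: a = 141, b = 299, c = 124, d = 209.
OR = (a·d)/(b·c) = (141 × 209) / (299 × 124) = 29469 / 37076 = 0.79483
Exposure is associated with lower odds of workplace incident (OR = 0.79 < 1).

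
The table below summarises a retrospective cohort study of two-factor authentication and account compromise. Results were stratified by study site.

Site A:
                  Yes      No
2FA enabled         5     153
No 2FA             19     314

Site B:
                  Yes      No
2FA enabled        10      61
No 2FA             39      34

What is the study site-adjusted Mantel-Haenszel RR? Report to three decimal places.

RR_MH = Σ(aᵢ·n₀ᵢ/nᵢ) / Σ(cᵢ·n₁ᵢ/nᵢ), with n₁ᵢ = aᵢ+bᵢ (exposed), n₀ᵢ = cᵢ+dᵢ (unexposed), nᵢ = n₁ᵢ+n₀ᵢ.
Stratum 1 (Site A): n₁ = 158, n₀ = 333, n = 491; a·n₀/n = 5·333/491 = 3.3910; c·n₁/n = 19·158/491 = 6.1141
Stratum 2 (Site B): n₁ = 71, n₀ = 73, n = 144; a·n₀/n = 10·73/144 = 5.0694; c·n₁/n = 39·71/144 = 19.2292
RR_MH = (3.3910 + 5.0694) / (6.1141 + 19.2292) = 8.4605 / 25.3432 = 0.33384

0.334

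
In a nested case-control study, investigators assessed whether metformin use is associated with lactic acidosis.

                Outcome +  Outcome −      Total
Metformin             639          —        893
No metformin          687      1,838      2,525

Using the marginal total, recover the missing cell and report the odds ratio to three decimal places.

6.731

The missing cell is in the exposed row: 893 − 639 = 254.
So a = 639, b = 254, c = 687, d = 1838.
OR = (a·d)/(b·c) = (639 × 1838) / (254 × 687) = 1174482 / 174498 = 6.73063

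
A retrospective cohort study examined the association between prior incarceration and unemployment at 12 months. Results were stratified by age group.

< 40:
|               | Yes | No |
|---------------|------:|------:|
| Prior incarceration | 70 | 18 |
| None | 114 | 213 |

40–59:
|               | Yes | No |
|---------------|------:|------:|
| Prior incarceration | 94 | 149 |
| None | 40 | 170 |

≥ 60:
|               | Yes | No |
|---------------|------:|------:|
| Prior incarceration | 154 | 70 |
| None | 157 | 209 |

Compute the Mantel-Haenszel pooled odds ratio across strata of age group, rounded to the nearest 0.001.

OR_MH = Σ(aᵢdᵢ/nᵢ) / Σ(bᵢcᵢ/nᵢ), where nᵢ is the stratum total.
Stratum 1 (< 40): n = 415; a·d/n = 70·213/415 = 35.9277; b·c/n = 18·114/415 = 4.9446
Stratum 2 (40–59): n = 453; a·d/n = 94·170/453 = 35.2759; b·c/n = 149·40/453 = 13.1567
Stratum 3 (≥ 60): n = 590; a·d/n = 154·209/590 = 54.5525; b·c/n = 70·157/590 = 18.6271
OR_MH = (35.9277 + 35.2759 + 54.5525) / (4.9446 + 13.1567 + 18.6271) = 125.7562 / 36.7284 = 3.42395

3.424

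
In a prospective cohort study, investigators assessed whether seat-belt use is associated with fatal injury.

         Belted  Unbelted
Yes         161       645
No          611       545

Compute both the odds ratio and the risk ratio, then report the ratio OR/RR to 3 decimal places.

Reading the table with exposure as columns: a = 161 (Belted, case), b = 611 (Belted, non-case), c = 645 (Unbelted, case), d = 545.
OR = (161·545)/(611·645) = 87745/394095 = 0.22265
Risk in exposed = 161/772 = 0.20855; risk in unexposed = 645/1190 = 0.54202; RR = 0.38477
OR/RR = 0.22265 / 0.38477 = 0.57866
The outcome is not rare, so the OR lies further from 1 than the RR.

0.579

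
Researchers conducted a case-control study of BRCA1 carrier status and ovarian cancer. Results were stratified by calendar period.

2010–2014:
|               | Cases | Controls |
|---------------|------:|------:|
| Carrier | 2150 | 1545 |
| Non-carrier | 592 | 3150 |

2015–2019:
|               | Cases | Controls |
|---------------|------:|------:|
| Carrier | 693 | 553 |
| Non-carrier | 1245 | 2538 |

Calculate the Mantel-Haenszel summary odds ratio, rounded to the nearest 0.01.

OR_MH = Σ(aᵢdᵢ/nᵢ) / Σ(bᵢcᵢ/nᵢ), where nᵢ is the stratum total.
Stratum 1 (2010–2014): n = 7437; a·d/n = 2150·3150/7437 = 910.6495; b·c/n = 1545·592/7437 = 122.9851
Stratum 2 (2015–2019): n = 5029; a·d/n = 693·2538/5029 = 349.7383; b·c/n = 553·1245/5029 = 136.9030
OR_MH = (910.6495 + 349.7383) / (122.9851 + 136.9030) = 1260.3878 / 259.8880 = 4.84973

4.85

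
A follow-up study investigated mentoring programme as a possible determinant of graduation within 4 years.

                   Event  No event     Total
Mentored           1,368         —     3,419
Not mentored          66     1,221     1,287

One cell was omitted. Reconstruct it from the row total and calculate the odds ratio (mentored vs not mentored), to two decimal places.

The missing cell is in the exposed row: 3419 − 1368 = 2051.
So a = 1368, b = 2051, c = 66, d = 1221.
OR = (a·d)/(b·c) = (1368 × 1221) / (2051 × 66) = 1670328 / 135366 = 12.33935

12.34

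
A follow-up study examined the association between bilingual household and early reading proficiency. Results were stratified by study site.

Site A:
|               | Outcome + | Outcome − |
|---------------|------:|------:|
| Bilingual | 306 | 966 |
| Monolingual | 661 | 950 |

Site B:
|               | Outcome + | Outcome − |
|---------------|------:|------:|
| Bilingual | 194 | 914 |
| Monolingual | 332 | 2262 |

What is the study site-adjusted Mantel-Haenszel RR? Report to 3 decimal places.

0.785

RR_MH = Σ(aᵢ·n₀ᵢ/nᵢ) / Σ(cᵢ·n₁ᵢ/nᵢ), with n₁ᵢ = aᵢ+bᵢ (exposed), n₀ᵢ = cᵢ+dᵢ (unexposed), nᵢ = n₁ᵢ+n₀ᵢ.
Stratum 1 (Site A): n₁ = 1272, n₀ = 1611, n = 2883; a·n₀/n = 306·1611/2883 = 170.9906; c·n₁/n = 661·1272/2883 = 291.6379
Stratum 2 (Site B): n₁ = 1108, n₀ = 2594, n = 3702; a·n₀/n = 194·2594/3702 = 135.9363; c·n₁/n = 332·1108/3702 = 99.3668
RR_MH = (170.9906 + 135.9363) / (291.6379 + 99.3668) = 306.9269 / 391.0047 = 0.78497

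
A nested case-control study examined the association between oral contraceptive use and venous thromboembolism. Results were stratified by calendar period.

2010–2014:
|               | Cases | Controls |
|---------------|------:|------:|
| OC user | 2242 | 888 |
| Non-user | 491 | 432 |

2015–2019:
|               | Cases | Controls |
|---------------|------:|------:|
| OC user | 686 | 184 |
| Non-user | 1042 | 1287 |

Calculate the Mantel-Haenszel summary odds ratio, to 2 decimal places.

3.07

OR_MH = Σ(aᵢdᵢ/nᵢ) / Σ(bᵢcᵢ/nᵢ), where nᵢ is the stratum total.
Stratum 1 (2010–2014): n = 4053; a·d/n = 2242·432/4053 = 238.9697; b·c/n = 888·491/4053 = 107.5766
Stratum 2 (2015–2019): n = 3199; a·d/n = 686·1287/3199 = 275.9869; b·c/n = 184·1042/3199 = 59.9337
OR_MH = (238.9697 + 275.9869) / (107.5766 + 59.9337) = 514.9565 / 167.5103 = 3.07418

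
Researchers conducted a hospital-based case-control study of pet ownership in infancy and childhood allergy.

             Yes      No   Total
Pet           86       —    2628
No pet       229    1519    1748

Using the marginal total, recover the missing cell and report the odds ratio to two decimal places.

The missing cell is in the exposed row: 2628 − 86 = 2542.
So a = 86, b = 2542, c = 229, d = 1519.
OR = (a·d)/(b·c) = (86 × 1519) / (2542 × 229) = 130634 / 582118 = 0.22441

0.22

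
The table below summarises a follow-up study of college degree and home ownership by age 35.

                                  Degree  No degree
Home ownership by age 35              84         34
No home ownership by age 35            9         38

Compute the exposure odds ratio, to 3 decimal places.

10.431

Reading the table with exposure as columns: a = 84 (Degree, case), b = 9 (Degree, non-case), c = 34 (No degree, case), d = 38.
OR = (a·d)/(b·c) = (84 × 38) / (9 × 34) = 3192 / 306 = 10.43137
The odds of home ownership by age 35 are about 10.43 times as high in the degree group.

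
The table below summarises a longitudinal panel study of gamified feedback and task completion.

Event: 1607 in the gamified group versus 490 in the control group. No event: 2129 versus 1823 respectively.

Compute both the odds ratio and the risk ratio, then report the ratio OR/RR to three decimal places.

1.383

From the description: a = 1607, b = 2129, c = 490, d = 1823.
OR = (1607·1823)/(2129·490) = 2929561/1043210 = 2.80822
Risk in exposed = 1607/3736 = 0.43014; risk in unexposed = 490/2313 = 0.21185; RR = 2.03043
OR/RR = 2.80822 / 2.03043 = 1.38306
The outcome is not rare, so the OR lies further from 1 than the RR.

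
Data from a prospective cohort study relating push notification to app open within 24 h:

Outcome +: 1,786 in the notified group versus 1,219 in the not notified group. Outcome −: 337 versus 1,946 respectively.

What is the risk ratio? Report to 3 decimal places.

2.184

From the description: a = 1786, b = 337, c = 1219, d = 1946.
Risk in exposed = 1786/2123 = 0.84126; risk in unexposed = 1219/3165 = 0.38515.
RR = 0.84126 / 0.38515 = 2.18425
The risk among the exposed is 2.18 times that among the unexposed.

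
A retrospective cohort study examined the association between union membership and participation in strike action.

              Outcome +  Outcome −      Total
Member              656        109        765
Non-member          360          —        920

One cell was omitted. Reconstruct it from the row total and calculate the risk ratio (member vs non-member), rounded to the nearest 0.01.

2.19

The missing cell is in the unexposed row: 920 − 360 = 560.
So a = 656, b = 109, c = 360, d = 560.
RR = [a/(a+b)] / [c/(c+d)] = (656/765) / (360/920) = 0.85752/0.39130 = 2.19143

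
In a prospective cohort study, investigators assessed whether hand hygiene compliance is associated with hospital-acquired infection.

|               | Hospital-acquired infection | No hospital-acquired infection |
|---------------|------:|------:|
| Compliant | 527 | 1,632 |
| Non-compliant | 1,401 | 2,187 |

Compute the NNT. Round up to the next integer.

Risk in treated group = 527/2159 = 0.24409; risk in control = 1401/3588 = 0.39047.
Absolute risk reduction = 0.39047 − 0.24409 = 0.14637
NNT = 1 / ARR = 1 / 0.14637 = 6.832 → round up → 7

7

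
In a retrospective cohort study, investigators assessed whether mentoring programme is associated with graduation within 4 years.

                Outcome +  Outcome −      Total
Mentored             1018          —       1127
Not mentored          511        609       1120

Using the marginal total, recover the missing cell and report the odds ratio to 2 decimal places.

11.13

The missing cell is in the exposed row: 1127 − 1018 = 109.
So a = 1018, b = 109, c = 511, d = 609.
OR = (a·d)/(b·c) = (1018 × 609) / (109 × 511) = 619962 / 55699 = 11.13058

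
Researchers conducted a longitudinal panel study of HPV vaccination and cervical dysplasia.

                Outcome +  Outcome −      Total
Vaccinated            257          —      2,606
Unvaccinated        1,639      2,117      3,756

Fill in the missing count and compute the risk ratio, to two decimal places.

The missing cell is in the exposed row: 2606 − 257 = 2349.
So a = 257, b = 2349, c = 1639, d = 2117.
RR = [a/(a+b)] / [c/(c+d)] = (257/2606) / (1639/3756) = 0.09862/0.43637 = 0.22600

0.23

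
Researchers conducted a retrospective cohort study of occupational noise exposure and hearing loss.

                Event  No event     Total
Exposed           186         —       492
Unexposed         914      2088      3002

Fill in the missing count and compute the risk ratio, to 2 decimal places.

The missing cell is in the exposed row: 492 − 186 = 306.
So a = 186, b = 306, c = 914, d = 2088.
RR = [a/(a+b)] / [c/(c+d)] = (186/492) / (914/3002) = 0.37805/0.30446 = 1.24169

1.24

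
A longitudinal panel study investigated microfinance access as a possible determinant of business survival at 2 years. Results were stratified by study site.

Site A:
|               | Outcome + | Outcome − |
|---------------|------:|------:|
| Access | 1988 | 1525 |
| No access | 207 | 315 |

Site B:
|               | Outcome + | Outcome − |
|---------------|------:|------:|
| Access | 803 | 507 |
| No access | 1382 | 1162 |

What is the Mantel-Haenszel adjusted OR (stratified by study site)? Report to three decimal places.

OR_MH = Σ(aᵢdᵢ/nᵢ) / Σ(bᵢcᵢ/nᵢ), where nᵢ is the stratum total.
Stratum 1 (Site A): n = 4035; a·d/n = 1988·315/4035 = 155.1970; b·c/n = 1525·207/4035 = 78.2342
Stratum 2 (Site B): n = 3854; a·d/n = 803·1162/3854 = 242.1085; b·c/n = 507·1382/3854 = 181.8044
OR_MH = (155.1970 + 242.1085) / (78.2342 + 181.8044) = 397.3055 / 260.0386 = 1.52787

1.528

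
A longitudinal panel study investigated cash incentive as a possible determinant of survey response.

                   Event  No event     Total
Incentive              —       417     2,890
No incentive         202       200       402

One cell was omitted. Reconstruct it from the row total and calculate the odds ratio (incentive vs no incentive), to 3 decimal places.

5.872

The missing cell is in the exposed row: 2890 − 417 = 2473.
So a = 2473, b = 417, c = 202, d = 200.
OR = (a·d)/(b·c) = (2473 × 200) / (417 × 202) = 494600 / 84234 = 5.87174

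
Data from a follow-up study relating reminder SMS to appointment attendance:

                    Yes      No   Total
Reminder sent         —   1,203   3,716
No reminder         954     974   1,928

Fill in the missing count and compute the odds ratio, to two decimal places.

The missing cell is in the exposed row: 3716 − 1203 = 2513.
So a = 2513, b = 1203, c = 954, d = 974.
OR = (a·d)/(b·c) = (2513 × 974) / (1203 × 954) = 2447662 / 1147662 = 2.13274

2.13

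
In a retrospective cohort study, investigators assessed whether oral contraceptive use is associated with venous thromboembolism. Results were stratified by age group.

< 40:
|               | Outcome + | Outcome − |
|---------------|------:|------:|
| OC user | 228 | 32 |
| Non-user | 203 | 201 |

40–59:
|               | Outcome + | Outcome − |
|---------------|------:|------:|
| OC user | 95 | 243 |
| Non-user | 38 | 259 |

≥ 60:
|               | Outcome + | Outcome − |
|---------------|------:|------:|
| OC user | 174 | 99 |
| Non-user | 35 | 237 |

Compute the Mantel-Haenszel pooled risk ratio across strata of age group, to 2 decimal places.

RR_MH = Σ(aᵢ·n₀ᵢ/nᵢ) / Σ(cᵢ·n₁ᵢ/nᵢ), with n₁ᵢ = aᵢ+bᵢ (exposed), n₀ᵢ = cᵢ+dᵢ (unexposed), nᵢ = n₁ᵢ+n₀ᵢ.
Stratum 1 (< 40): n₁ = 260, n₀ = 404, n = 664; a·n₀/n = 228·404/664 = 138.7229; c·n₁/n = 203·260/664 = 79.4880
Stratum 2 (40–59): n₁ = 338, n₀ = 297, n = 635; a·n₀/n = 95·297/635 = 44.4331; c·n₁/n = 38·338/635 = 20.2268
Stratum 3 (≥ 60): n₁ = 273, n₀ = 272, n = 545; a·n₀/n = 174·272/545 = 86.8404; c·n₁/n = 35·273/545 = 17.5321
RR_MH = (138.7229 + 44.4331 + 86.8404) / (79.4880 + 20.2268 + 17.5321) = 269.9963 / 117.2468 = 2.30280

2.30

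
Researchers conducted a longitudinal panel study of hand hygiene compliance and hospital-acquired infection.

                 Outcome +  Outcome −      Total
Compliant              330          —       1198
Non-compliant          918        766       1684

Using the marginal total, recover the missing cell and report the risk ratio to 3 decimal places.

The missing cell is in the exposed row: 1198 − 330 = 868.
So a = 330, b = 868, c = 918, d = 766.
RR = [a/(a+b)] / [c/(c+d)] = (330/1198) / (918/1684) = 0.27546/0.54513 = 0.50531

0.505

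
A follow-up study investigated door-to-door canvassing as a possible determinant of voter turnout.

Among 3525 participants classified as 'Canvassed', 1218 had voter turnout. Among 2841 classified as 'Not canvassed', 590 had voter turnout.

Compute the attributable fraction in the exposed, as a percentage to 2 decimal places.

39.90

From the description: a = 1218, b = 2307, c = 590, d = 2251.
Risk in exposed = 1218/3525 = 0.34553; risk in unexposed = 590/2841 = 0.20767.
RR = 0.34553/0.20767 = 1.66382
AR% = (RR − 1)/RR × 100 = (1.66382 − 1)/1.66382 × 100 = 39.8975%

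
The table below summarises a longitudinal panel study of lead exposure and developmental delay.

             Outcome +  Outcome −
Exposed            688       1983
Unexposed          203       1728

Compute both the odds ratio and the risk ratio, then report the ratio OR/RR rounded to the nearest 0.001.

Cells: a = 688, b = 1983, c = 203, d = 1728.
OR = (688·1728)/(1983·203) = 1188864/402549 = 2.95334
Risk in exposed = 688/2671 = 0.25758; risk in unexposed = 203/1931 = 0.10513; RR = 2.45020
OR/RR = 2.95334 / 2.45020 = 1.20535
The outcome is not rare, so the OR lies further from 1 than the RR.

1.205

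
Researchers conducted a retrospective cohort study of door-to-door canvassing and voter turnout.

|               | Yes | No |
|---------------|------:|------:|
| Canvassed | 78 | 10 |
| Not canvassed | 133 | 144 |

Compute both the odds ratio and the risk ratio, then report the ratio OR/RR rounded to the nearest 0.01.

4.57

Cells: a = 78, b = 10, c = 133, d = 144.
OR = (78·144)/(10·133) = 11232/1330 = 8.44511
Risk in exposed = 78/88 = 0.88636; risk in unexposed = 133/277 = 0.48014; RR = 1.84604
OR/RR = 8.44511 / 1.84604 = 4.57473
The outcome is not rare, so the OR lies further from 1 than the RR.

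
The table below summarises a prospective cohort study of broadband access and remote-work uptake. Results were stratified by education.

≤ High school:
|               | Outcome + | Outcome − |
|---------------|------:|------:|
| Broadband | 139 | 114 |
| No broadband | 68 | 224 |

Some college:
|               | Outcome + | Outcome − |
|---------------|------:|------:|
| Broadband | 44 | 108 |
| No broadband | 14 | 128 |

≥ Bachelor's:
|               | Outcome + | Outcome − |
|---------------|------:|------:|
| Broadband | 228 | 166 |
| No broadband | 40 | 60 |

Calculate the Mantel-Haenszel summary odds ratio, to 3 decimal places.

OR_MH = Σ(aᵢdᵢ/nᵢ) / Σ(bᵢcᵢ/nᵢ), where nᵢ is the stratum total.
Stratum 1 (≤ High school): n = 545; a·d/n = 139·224/545 = 57.1303; b·c/n = 114·68/545 = 14.2239
Stratum 2 (Some college): n = 294; a·d/n = 44·128/294 = 19.1565; b·c/n = 108·14/294 = 5.1429
Stratum 3 (≥ Bachelor's): n = 494; a·d/n = 228·60/494 = 27.6923; b·c/n = 166·40/494 = 13.4413
OR_MH = (57.1303 + 19.1565 + 27.6923) / (14.2239 + 5.1429 + 13.4413) = 103.9790 / 32.8080 = 3.16932

3.169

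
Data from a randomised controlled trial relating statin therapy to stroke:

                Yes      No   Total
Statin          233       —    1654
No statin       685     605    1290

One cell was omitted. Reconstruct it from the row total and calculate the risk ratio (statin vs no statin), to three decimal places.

The missing cell is in the exposed row: 1654 − 233 = 1421.
So a = 233, b = 1421, c = 685, d = 605.
RR = [a/(a+b)] / [c/(c+d)] = (233/1654) / (685/1290) = 0.14087/0.53101 = 0.26529

0.265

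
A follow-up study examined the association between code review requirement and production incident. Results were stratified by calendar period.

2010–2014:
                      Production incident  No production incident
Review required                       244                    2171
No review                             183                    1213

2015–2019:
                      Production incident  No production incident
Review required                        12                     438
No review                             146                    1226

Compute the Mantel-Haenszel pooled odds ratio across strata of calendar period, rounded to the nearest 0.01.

OR_MH = Σ(aᵢdᵢ/nᵢ) / Σ(bᵢcᵢ/nᵢ), where nᵢ is the stratum total.
Stratum 1 (2010–2014): n = 3811; a·d/n = 244·1213/3811 = 77.6626; b·c/n = 2171·183/3811 = 104.2490
Stratum 2 (2015–2019): n = 1822; a·d/n = 12·1226/1822 = 8.0746; b·c/n = 438·146/1822 = 35.0977
OR_MH = (77.6626 + 8.0746) / (104.2490 + 35.0977) = 85.7372 / 139.3467 = 0.61528

0.62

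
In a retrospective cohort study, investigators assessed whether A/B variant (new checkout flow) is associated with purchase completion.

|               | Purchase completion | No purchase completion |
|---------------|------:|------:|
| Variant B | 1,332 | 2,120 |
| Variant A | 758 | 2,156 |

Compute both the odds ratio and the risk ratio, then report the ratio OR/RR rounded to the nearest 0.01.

1.20

Cells: a = 1332, b = 2120, c = 758, d = 2156.
OR = (1332·2156)/(2120·758) = 2871792/1606960 = 1.78710
Risk in exposed = 1332/3452 = 0.38586; risk in unexposed = 758/2914 = 0.26012; RR = 1.48338
OR/RR = 1.78710 / 1.48338 = 1.20474
The outcome is not rare, so the OR lies further from 1 than the RR.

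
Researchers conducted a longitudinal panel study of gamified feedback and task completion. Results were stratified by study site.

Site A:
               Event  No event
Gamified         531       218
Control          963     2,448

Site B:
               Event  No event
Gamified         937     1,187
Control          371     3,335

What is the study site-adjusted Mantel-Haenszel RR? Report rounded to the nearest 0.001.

3.342

RR_MH = Σ(aᵢ·n₀ᵢ/nᵢ) / Σ(cᵢ·n₁ᵢ/nᵢ), with n₁ᵢ = aᵢ+bᵢ (exposed), n₀ᵢ = cᵢ+dᵢ (unexposed), nᵢ = n₁ᵢ+n₀ᵢ.
Stratum 1 (Site A): n₁ = 749, n₀ = 3411, n = 4160; a·n₀/n = 531·3411/4160 = 435.3945; c·n₁/n = 963·749/4160 = 173.3863
Stratum 2 (Site B): n₁ = 2124, n₀ = 3706, n = 5830; a·n₀/n = 937·3706/5830 = 595.6298; c·n₁/n = 371·2124/5830 = 135.1636
RR_MH = (435.3945 + 595.6298) / (173.3863 + 135.1636) = 1031.0243 / 308.5499 = 3.34152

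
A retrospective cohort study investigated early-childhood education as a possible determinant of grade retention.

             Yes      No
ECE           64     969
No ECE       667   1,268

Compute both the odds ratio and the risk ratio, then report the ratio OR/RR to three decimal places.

Cells: a = 64, b = 969, c = 667, d = 1268.
OR = (64·1268)/(969·667) = 81152/646323 = 0.12556
Risk in exposed = 64/1033 = 0.06196; risk in unexposed = 667/1935 = 0.34470; RR = 0.17974
OR/RR = 0.12556 / 0.17974 = 0.69858
The outcome is not rare, so the OR lies further from 1 than the RR.

0.699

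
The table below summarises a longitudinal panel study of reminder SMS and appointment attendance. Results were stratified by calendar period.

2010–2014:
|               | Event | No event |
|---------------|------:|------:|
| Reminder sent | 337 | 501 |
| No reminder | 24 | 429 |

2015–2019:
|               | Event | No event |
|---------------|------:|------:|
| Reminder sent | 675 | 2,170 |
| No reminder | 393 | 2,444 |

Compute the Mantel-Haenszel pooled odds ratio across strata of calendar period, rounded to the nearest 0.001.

2.524

OR_MH = Σ(aᵢdᵢ/nᵢ) / Σ(bᵢcᵢ/nᵢ), where nᵢ is the stratum total.
Stratum 1 (2010–2014): n = 1291; a·d/n = 337·429/1291 = 111.9853; b·c/n = 501·24/1291 = 9.3137
Stratum 2 (2015–2019): n = 5682; a·d/n = 675·2444/5682 = 290.3379; b·c/n = 2170·393/5682 = 150.0898
OR_MH = (111.9853 + 290.3379) / (9.3137 + 150.0898) = 402.3232 / 159.4035 = 2.52393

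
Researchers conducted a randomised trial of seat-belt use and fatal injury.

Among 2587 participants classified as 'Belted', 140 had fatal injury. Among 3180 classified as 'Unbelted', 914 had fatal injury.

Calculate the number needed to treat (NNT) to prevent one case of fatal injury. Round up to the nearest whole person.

Risk in treated group = 140/2587 = 0.05412; risk in control = 914/3180 = 0.28742.
Absolute risk reduction = 0.28742 − 0.05412 = 0.23330
NNT = 1 / ARR = 1 / 0.23330 = 4.286 → round up → 5

5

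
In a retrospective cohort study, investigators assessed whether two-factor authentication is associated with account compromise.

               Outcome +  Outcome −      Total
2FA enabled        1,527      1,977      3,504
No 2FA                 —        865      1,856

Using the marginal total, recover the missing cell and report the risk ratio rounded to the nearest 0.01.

The missing cell is in the unexposed row: 1856 − 865 = 991.
So a = 1527, b = 1977, c = 991, d = 865.
RR = [a/(a+b)] / [c/(c+d)] = (1527/3504) / (991/1856) = 0.43579/0.53394 = 0.81617

0.82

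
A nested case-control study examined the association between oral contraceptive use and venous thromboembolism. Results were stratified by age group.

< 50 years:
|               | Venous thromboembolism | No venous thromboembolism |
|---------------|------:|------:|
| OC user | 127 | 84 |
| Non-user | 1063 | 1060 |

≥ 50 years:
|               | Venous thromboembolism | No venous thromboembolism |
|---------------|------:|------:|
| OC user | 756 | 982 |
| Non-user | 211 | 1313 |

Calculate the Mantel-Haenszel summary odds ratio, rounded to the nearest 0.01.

3.56

OR_MH = Σ(aᵢdᵢ/nᵢ) / Σ(bᵢcᵢ/nᵢ), where nᵢ is the stratum total.
Stratum 1 (< 50 years): n = 2334; a·d/n = 127·1060/2334 = 57.6778; b·c/n = 84·1063/2334 = 38.2571
Stratum 2 (≥ 50 years): n = 3262; a·d/n = 756·1313/3262 = 304.3004; b·c/n = 982·211/3262 = 63.5199
OR_MH = (57.6778 + 304.3004) / (38.2571 + 63.5199) = 361.9782 / 101.7770 = 3.55658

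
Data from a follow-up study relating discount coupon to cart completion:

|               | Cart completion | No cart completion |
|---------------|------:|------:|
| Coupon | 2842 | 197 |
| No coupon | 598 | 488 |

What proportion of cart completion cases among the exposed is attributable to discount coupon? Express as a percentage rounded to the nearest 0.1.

Cells: a = 2842, b = 197, c = 598, d = 488.
Risk in exposed = 2842/3039 = 0.93518; risk in unexposed = 598/1086 = 0.55064.
RR = 0.93518/0.55064 = 1.69833
AR% = (RR − 1)/RR × 100 = (1.69833 − 1)/1.69833 × 100 = 41.1186%

41.1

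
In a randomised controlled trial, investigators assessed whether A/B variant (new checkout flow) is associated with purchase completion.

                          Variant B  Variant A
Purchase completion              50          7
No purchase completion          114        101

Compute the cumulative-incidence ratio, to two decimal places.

4.70

Reading the table with exposure as columns: a = 50 (Variant B, case), b = 114 (Variant B, non-case), c = 7 (Variant A, case), d = 101.
Risk in exposed = 50/164 = 0.30488; risk in unexposed = 7/108 = 0.06481.
RR = 0.30488 / 0.06481 = 4.70383
The risk among the exposed is 4.70 times that among the unexposed.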